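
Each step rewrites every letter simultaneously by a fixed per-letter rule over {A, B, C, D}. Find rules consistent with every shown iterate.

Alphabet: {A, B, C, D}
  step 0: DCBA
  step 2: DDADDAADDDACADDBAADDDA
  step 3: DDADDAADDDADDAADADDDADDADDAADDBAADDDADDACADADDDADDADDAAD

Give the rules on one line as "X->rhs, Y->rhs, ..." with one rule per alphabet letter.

  step 2 ⇒ step 3: DDADDAADDDACADDBAADDDA ⇒ DDA·DDA·AD·DDA·DDA·AD·AD·DDA·DDA·DDA·AD·DBA·AD·DDA·DDA·C·AD·AD·DDA·DDA·DDA·AD
    A ↦ AD
    B ↦ C
    C ↦ DBA
    D ↦ DDA

A->AD, B->C, C->DBA, D->DDA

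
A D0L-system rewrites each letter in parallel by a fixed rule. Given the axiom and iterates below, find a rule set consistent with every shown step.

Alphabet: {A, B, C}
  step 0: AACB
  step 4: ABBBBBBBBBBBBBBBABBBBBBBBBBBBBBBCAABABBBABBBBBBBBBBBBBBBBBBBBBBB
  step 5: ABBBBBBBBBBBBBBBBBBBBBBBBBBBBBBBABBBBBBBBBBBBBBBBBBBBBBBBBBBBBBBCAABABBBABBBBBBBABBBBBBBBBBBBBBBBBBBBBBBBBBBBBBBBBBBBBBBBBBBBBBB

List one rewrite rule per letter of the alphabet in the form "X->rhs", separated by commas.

A->AB, B->BB, C->CA

  step 4 ⇒ step 5: ABBBBBBBBBBBBBBBABBBBBBBBBBBBBBBCAABABBBABBBBBBBBBBBBBBBBBBBBBBB ⇒ AB·BB·BB·BB·BB·BB·BB·BB·BB·BB·BB·BB·BB·BB·BB·BB·AB·BB·BB·BB·BB·BB·BB·BB·BB·BB·BB·BB·BB·BB·BB·BB·CA·AB·AB·BB·AB·BB·BB·BB·AB·BB·BB·BB·BB·BB·BB·BB·BB·BB·BB·BB·BB·BB·BB·BB·BB·BB·BB·BB·BB·BB·BB·BB
    A ↦ AB
    B ↦ BB
    C ↦ CA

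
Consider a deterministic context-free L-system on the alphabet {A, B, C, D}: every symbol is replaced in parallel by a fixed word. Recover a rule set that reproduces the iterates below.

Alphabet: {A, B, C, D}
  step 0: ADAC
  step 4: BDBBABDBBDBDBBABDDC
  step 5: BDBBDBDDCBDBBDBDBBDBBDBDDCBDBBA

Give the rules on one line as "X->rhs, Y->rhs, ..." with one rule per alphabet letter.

A->DC, B->BD, C->A, D->B

  step 4 ⇒ step 5: BDBBABDBBDBDBBABDDC ⇒ BD·B·BD·BD·DC·BD·B·BD·BD·B·BD·B·BD·BD·DC·BD·B·B·A
    A ↦ DC
    B ↦ BD
    C ↦ A
    D ↦ B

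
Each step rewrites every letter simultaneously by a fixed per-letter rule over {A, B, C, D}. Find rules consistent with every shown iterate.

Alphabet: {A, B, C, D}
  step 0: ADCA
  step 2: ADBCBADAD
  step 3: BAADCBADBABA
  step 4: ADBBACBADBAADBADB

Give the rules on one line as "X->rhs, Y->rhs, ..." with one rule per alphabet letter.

A->B, B->AD, C->CB, D->A

  step 3 ⇒ step 4: BAADCBADBABA ⇒ AD·B·B·A·CB·AD·B·A·AD·B·AD·B
    A ↦ B
    B ↦ AD
    C ↦ CB
    D ↦ A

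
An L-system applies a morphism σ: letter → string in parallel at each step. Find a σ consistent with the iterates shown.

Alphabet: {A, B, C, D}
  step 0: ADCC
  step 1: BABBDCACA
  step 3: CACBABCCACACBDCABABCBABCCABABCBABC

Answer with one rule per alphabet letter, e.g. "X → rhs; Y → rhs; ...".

  step 0 ⇒ step 1: ADCC ⇒ BAB·BD·CA·CA
    A ↦ BAB
    C ↦ CA
    D ↦ BD
    B ↦ C  (constrained at step 1)

A->BAB, B->C, C->CA, D->BD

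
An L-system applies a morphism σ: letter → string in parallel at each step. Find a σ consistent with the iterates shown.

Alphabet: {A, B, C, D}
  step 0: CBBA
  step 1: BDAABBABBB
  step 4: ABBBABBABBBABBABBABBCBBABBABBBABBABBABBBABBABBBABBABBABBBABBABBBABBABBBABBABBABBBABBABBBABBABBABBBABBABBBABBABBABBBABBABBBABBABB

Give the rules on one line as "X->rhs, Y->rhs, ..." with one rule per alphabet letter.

A->B, B->ABB, C->BDA, D->C

  step 0 ⇒ step 1: CBBA ⇒ BDA·ABB·ABB·B
    A ↦ B
    B ↦ ABB
    C ↦ BDA
    D ↦ C  (constrained at step 1)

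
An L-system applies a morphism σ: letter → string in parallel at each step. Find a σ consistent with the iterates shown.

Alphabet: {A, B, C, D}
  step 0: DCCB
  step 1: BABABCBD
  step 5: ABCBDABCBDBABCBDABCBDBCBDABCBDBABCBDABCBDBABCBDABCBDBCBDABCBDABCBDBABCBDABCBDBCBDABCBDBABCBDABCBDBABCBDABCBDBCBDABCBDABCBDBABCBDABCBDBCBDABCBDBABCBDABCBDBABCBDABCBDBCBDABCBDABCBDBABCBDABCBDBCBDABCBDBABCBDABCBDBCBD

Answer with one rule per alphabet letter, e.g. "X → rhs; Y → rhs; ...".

  step 0 ⇒ step 1: DCCB ⇒ B·AB·AB·CBD
    B ↦ CBD
    C ↦ AB
    D ↦ B
    A ↦ AB  (constrained at step 1)

A->AB, B->CBD, C->AB, D->B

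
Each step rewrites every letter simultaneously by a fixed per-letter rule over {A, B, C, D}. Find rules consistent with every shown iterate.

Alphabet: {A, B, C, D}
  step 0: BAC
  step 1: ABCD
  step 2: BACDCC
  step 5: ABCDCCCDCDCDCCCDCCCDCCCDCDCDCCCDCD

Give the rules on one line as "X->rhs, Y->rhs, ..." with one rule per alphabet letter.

  step 1 ⇒ step 2: ABCD ⇒ B·A·CD·CC
    A ↦ B
    B ↦ A
    C ↦ CD
    D ↦ CC

A->B, B->A, C->CD, D->CC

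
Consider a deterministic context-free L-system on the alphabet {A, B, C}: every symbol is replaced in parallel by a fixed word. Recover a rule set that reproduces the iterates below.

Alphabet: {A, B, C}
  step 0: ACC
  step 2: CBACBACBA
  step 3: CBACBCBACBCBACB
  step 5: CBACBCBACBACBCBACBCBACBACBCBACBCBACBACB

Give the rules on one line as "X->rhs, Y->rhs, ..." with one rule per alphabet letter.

  step 2 ⇒ step 3: CBACBACBA ⇒ CB·A·CB·CB·A·CB·CB·A·CB
    A ↦ CB
    B ↦ A
    C ↦ CB

A->CB, B->A, C->CB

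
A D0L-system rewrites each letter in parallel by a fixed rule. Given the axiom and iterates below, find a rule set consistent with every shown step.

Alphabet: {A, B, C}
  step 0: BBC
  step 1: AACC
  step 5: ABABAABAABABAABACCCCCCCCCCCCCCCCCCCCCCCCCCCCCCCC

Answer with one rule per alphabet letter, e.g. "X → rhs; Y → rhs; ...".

  step 0 ⇒ step 1: BBC ⇒ A·A·CC
    B ↦ A
    C ↦ CC
    A ↦ BA  (constrained at step 1)

A->BA, B->A, C->CC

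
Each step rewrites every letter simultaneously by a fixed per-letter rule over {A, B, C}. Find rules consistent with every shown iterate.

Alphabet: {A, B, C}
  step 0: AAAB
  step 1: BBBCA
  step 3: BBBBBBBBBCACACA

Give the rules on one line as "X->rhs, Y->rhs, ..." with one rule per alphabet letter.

A->B, B->CA, C->BB

  step 0 ⇒ step 1: AAAB ⇒ B·B·B·CA
    A ↦ B
    B ↦ CA
    C ↦ BB  (constrained at step 1)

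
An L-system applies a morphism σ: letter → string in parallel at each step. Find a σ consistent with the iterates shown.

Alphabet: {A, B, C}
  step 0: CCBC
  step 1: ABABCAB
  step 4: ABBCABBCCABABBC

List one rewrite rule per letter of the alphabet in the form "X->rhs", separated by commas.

  step 0 ⇒ step 1: CCBC ⇒ AB·AB·C·AB
    B ↦ C
    C ↦ AB
    A ↦ B  (constrained at step 1)

A->B, B->C, C->AB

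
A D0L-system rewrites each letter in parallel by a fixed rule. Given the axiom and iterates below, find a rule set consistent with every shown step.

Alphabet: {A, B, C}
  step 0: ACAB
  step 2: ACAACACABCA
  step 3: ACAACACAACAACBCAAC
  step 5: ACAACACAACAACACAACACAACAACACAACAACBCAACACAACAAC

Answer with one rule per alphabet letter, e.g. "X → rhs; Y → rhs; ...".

A->AC, B->BC, C->A

  step 2 ⇒ step 3: ACAACACABCA ⇒ AC·A·AC·AC·A·AC·A·AC·BC·A·AC
    A ↦ AC
    B ↦ BC
    C ↦ A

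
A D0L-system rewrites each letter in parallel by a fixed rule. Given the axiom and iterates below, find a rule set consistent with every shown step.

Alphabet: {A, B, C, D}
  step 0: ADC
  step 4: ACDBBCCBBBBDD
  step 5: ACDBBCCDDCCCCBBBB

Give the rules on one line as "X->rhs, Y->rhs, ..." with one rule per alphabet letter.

  step 4 ⇒ step 5: ACDBBCCBBBBDD ⇒ AC·D·BB·C·C·D·D·C·C·C·C·BB·BB
    A ↦ AC
    B ↦ C
    C ↦ D
    D ↦ BB

A->AC, B->C, C->D, D->BB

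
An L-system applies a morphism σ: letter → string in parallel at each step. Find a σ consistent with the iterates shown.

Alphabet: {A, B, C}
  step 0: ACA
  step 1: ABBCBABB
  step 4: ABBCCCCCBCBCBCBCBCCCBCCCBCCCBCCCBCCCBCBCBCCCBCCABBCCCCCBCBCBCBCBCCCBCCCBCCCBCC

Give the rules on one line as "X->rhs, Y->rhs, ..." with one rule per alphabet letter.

  step 0 ⇒ step 1: ACA ⇒ ABB·CB·ABB
    A ↦ ABB
    C ↦ CB
    B ↦ CC  (constrained at step 1)

A->ABB, B->CC, C->CB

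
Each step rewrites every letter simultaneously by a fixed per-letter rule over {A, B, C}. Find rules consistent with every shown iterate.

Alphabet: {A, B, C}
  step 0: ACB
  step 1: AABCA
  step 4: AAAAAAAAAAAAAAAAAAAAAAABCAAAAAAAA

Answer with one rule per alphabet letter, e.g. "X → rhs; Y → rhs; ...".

A->AA, B->A, C->BC

  step 0 ⇒ step 1: ACB ⇒ AA·BC·A
    A ↦ AA
    B ↦ A
    C ↦ BC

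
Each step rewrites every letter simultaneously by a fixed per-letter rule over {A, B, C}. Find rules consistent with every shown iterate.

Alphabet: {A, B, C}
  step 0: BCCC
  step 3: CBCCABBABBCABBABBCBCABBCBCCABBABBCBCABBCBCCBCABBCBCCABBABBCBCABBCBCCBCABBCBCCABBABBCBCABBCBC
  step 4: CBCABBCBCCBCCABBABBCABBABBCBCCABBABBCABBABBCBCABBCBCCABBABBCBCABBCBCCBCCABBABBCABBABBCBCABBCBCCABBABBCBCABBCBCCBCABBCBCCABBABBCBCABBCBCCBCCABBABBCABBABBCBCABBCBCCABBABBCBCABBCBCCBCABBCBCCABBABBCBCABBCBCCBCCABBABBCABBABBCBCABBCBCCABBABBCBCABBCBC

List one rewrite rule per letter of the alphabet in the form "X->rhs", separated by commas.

A->C, B->ABB, C->CBC

  step 3 ⇒ step 4: CBCCABBABBCABBABBCBCABBCBCCABBABBCBCABBCBCCBCABBCBCCABBABBCBCABBCBCCBCABBCBCCABBABBCBCABBCBC ⇒ CBC·ABB·CBC·CBC·C·ABB·ABB·C·ABB·ABB·CBC·C·ABB·ABB·C·ABB·ABB·CBC·ABB·CBC·C·ABB·ABB·CBC·ABB·CBC·CBC·C·ABB·ABB·C·ABB·ABB·CBC·ABB·CBC·C·ABB·ABB·CBC·ABB·CBC·CBC·ABB·CBC·C·ABB·ABB·CBC·ABB·CBC·CBC·C·ABB·ABB·C·ABB·ABB·CBC·ABB·CBC·C·ABB·ABB·CBC·ABB·CBC·CBC·ABB·CBC·C·ABB·ABB·CBC·ABB·CBC·CBC·C·ABB·ABB·C·ABB·ABB·CBC·ABB·CBC·C·ABB·ABB·CBC·ABB·CBC
    A ↦ C
    B ↦ ABB
    C ↦ CBC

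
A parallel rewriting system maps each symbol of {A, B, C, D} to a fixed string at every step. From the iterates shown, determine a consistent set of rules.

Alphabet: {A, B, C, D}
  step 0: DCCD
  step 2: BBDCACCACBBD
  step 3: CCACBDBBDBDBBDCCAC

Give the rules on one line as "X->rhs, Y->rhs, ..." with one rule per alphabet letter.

  step 2 ⇒ step 3: BBDCACCACBBD ⇒ C·C·AC·BD·B·BD·BD·B·BD·C·C·AC
    A ↦ B
    B ↦ C
    C ↦ BD
    D ↦ AC

A->B, B->C, C->BD, D->AC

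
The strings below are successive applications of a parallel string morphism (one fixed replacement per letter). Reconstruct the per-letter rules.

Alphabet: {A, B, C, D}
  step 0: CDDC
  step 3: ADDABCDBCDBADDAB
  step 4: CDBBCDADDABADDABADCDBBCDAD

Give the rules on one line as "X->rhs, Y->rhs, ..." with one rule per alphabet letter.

A->CD, B->AD, C->DA, D->B

  step 3 ⇒ step 4: ADDABCDBCDBADDAB ⇒ CD·B·B·CD·AD·DA·B·AD·DA·B·AD·CD·B·B·CD·AD
    A ↦ CD
    B ↦ AD
    C ↦ DA
    D ↦ B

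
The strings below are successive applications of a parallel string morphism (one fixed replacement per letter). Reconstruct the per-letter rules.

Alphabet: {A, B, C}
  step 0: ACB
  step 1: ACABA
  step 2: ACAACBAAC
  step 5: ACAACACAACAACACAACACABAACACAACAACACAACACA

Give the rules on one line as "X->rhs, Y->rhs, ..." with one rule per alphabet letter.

  step 1 ⇒ step 2: ACABA ⇒ AC·A·AC·BA·AC
    A ↦ AC
    B ↦ BA
    C ↦ A

A->AC, B->BA, C->A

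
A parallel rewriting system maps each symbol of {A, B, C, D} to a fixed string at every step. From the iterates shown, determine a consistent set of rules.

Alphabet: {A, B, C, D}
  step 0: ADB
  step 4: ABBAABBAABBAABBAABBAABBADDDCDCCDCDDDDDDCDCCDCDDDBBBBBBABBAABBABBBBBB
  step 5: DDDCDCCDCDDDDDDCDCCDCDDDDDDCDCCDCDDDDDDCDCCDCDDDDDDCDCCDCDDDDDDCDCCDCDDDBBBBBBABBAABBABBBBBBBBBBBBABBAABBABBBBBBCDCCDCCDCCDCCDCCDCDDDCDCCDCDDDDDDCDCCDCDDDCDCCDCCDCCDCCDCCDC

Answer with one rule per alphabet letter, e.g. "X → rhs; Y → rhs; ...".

A->DDD, B->CDC, C->A, D->BB

  step 4 ⇒ step 5: ABBAABBAABBAABBAABBAABBADDDCDCCDCDDDDDDCDCCDCDDDBBBBBBABBAABBABBBBBB ⇒ DDD·CDC·CDC·DDD·DDD·CDC·CDC·DDD·DDD·CDC·CDC·DDD·DDD·CDC·CDC·DDD·DDD·CDC·CDC·DDD·DDD·CDC·CDC·DDD·BB·BB·BB·A·BB·A·A·BB·A·BB·BB·BB·BB·BB·BB·A·BB·A·A·BB·A·BB·BB·BB·CDC·CDC·CDC·CDC·CDC·CDC·DDD·CDC·CDC·DDD·DDD·CDC·CDC·DDD·CDC·CDC·CDC·CDC·CDC·CDC
    A ↦ DDD
    B ↦ CDC
    C ↦ A
    D ↦ BB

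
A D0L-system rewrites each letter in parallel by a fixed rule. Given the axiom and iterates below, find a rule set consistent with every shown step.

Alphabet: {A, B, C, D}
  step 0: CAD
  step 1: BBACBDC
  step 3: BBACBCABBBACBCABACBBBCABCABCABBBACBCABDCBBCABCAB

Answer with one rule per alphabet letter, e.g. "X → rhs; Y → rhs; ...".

  step 0 ⇒ step 1: CAD ⇒ BB·ACB·DC
    A ↦ ACB
    C ↦ BB
    D ↦ DC
    B ↦ CAB  (constrained at step 1)

A->ACB, B->CAB, C->BB, D->DC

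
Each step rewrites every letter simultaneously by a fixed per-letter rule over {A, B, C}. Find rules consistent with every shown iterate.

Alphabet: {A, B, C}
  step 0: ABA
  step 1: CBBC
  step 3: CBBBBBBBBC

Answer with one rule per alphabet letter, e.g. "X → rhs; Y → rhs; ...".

  step 0 ⇒ step 1: ABA ⇒ C·BB·C
    A ↦ C
    B ↦ BB
    C ↦ A  (constrained at step 1)

A->C, B->BB, C->A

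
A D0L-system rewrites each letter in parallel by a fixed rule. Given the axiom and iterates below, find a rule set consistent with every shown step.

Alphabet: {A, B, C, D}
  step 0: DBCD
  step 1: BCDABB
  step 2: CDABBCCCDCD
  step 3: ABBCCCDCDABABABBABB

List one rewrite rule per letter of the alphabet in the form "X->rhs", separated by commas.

  step 2 ⇒ step 3: CDABBCCCDCD ⇒ AB·B·CC·CD·CD·AB·AB·AB·B·AB·B
    A ↦ CC
    B ↦ CD
    C ↦ AB
    D ↦ B

A->CC, B->CD, C->AB, D->B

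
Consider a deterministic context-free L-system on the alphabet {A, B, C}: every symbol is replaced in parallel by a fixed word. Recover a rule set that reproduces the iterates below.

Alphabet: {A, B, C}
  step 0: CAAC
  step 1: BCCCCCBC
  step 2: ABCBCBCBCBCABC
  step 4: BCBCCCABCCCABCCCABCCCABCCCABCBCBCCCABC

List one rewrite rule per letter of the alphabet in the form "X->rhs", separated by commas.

  step 1 ⇒ step 2: BCCCCCBC ⇒ A·BC·BC·BC·BC·BC·A·BC
    B ↦ A
    C ↦ BC
  step 0 ⇒ step 1: CAAC ⇒ BC·CC·CC·BC
    A ↦ CC

A->CC, B->A, C->BC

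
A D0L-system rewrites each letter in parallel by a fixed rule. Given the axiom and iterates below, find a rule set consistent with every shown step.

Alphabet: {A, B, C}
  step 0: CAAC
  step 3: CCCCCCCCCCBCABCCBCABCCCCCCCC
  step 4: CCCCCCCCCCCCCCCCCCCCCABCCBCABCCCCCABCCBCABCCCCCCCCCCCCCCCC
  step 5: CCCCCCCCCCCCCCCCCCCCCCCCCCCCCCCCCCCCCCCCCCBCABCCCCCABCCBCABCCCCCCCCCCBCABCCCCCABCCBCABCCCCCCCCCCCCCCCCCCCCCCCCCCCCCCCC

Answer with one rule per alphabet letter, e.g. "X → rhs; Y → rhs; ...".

A->B, B->CAB, C->CC

  step 4 ⇒ step 5: CCCCCCCCCCCCCCCCCCCCCABCCBCABCCCCCABCCBCABCCCCCCCCCCCCCCCC ⇒ CC·CC·CC·CC·CC·CC·CC·CC·CC·CC·CC·CC·CC·CC·CC·CC·CC·CC·CC·CC·CC·B·CAB·CC·CC·CAB·CC·B·CAB·CC·CC·CC·CC·CC·B·CAB·CC·CC·CAB·CC·B·CAB·CC·CC·CC·CC·CC·CC·CC·CC·CC·CC·CC·CC·CC·CC·CC·CC
    A ↦ B
    B ↦ CAB
    C ↦ CC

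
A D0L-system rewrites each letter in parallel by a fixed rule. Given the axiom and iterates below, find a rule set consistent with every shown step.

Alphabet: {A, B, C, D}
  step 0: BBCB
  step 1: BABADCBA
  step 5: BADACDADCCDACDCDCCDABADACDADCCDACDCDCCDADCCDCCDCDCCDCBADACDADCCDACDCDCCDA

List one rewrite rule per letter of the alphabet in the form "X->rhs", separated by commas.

  step 0 ⇒ step 1: BBCB ⇒ BA·BA·DC·BA
    B ↦ BA
    C ↦ DC
    A ↦ DA  (constrained at step 1)
    D ↦ C  (constrained at step 1)

A->DA, B->BA, C->DC, D->C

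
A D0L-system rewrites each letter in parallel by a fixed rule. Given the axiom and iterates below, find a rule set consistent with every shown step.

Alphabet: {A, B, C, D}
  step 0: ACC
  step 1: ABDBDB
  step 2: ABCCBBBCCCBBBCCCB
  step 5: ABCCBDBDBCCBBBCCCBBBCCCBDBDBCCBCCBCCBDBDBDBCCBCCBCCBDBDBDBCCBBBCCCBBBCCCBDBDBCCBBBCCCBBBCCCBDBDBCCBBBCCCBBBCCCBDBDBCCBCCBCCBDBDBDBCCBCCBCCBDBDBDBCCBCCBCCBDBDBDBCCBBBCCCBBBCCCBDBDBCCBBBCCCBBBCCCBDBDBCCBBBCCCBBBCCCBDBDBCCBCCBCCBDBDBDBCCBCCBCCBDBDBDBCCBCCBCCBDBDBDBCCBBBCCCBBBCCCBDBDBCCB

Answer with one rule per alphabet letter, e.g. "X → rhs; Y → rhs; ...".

  step 1 ⇒ step 2: ABDBDB ⇒ AB·CCB·BBC·CCB·BBC·CCB
    A ↦ AB
    B ↦ CCB
    D ↦ BBC
  step 0 ⇒ step 1: ACC ⇒ AB·DB·DB
    C ↦ DB

A->AB, B->CCB, C->DB, D->BBC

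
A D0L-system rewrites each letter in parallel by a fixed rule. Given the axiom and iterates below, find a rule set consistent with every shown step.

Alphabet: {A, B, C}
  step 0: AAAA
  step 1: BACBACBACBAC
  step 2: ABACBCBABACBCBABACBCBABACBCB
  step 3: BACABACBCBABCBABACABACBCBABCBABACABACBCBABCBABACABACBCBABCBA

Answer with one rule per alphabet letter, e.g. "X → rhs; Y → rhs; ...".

  step 2 ⇒ step 3: ABACBCBABACBCBABACBCBABACBCB ⇒ BAC·A·BAC·BCB·A·BCB·A·BAC·A·BAC·BCB·A·BCB·A·BAC·A·BAC·BCB·A·BCB·A·BAC·A·BAC·BCB·A·BCB·A
    A ↦ BAC
    B ↦ A
    C ↦ BCB

A->BAC, B->A, C->BCB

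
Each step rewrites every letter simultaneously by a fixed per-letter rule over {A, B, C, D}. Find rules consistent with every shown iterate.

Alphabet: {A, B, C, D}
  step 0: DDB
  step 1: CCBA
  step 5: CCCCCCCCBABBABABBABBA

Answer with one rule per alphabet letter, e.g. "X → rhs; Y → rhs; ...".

A->B, B->BA, C->DD, D->C

  step 0 ⇒ step 1: DDB ⇒ C·C·BA
    B ↦ BA
    D ↦ C
    A ↦ B  (constrained at step 1)
    C ↦ DD  (constrained at step 1)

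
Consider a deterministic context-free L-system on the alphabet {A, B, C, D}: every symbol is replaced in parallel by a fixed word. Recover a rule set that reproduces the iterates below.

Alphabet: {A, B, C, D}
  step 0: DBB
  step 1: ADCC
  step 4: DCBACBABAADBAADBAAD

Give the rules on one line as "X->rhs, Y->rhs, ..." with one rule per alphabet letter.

A->BA, B->C, C->D, D->AD

  step 0 ⇒ step 1: DBB ⇒ AD·C·C
    B ↦ C
    D ↦ AD
    A ↦ BA  (constrained at step 1)
    C ↦ D  (constrained at step 1)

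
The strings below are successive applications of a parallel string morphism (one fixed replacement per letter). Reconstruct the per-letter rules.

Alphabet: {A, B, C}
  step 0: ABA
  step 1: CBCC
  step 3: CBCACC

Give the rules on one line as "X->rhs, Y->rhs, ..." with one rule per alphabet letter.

A->C, B->BC, C->A

  step 0 ⇒ step 1: ABA ⇒ C·BC·C
    A ↦ C
    B ↦ BC
    C ↦ A  (constrained at step 1)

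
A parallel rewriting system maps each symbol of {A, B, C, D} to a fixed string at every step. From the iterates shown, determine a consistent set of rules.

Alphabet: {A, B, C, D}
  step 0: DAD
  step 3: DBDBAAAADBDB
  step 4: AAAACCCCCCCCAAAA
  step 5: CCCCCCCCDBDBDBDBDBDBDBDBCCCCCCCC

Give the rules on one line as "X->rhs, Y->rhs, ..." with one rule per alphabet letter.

A->CC, B->A, C->DB, D->A

  step 4 ⇒ step 5: AAAACCCCCCCCAAAA ⇒ CC·CC·CC·CC·DB·DB·DB·DB·DB·DB·DB·DB·CC·CC·CC·CC
    A ↦ CC
    C ↦ DB
  step 3 ⇒ step 4: DBDBAAAADBDB ⇒ A·A·A·A·CC·CC·CC·CC·A·A·A·A
    B ↦ A
  step 3 ⇒ step 4: DBDBAAAADBDB ⇒ A·A·A·A·CC·CC·CC·CC·A·A·A·A
    D ↦ A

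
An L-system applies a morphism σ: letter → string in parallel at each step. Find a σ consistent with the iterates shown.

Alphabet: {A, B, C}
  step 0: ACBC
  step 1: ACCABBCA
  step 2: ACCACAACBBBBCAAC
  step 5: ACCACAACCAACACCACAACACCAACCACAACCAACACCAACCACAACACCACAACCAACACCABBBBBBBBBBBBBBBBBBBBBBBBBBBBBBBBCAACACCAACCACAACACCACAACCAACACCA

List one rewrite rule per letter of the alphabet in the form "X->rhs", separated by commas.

A->AC, B->BB, C->CA

  step 1 ⇒ step 2: ACCABBCA ⇒ AC·CA·CA·AC·BB·BB·CA·AC
    A ↦ AC
    B ↦ BB
    C ↦ CA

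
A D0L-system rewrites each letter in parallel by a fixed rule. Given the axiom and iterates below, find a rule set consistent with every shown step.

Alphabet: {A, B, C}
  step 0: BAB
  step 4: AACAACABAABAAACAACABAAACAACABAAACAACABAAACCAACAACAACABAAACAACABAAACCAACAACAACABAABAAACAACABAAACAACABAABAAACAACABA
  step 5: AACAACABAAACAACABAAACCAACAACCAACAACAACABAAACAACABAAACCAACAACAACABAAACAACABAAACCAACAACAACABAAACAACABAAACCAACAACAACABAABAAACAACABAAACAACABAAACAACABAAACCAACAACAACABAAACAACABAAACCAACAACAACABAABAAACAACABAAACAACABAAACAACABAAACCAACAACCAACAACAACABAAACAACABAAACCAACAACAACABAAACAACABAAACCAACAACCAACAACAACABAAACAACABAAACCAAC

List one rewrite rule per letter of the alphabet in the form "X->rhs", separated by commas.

  step 4 ⇒ step 5: AACAACABAABAAACAACABAAACAACABAAACAACABAAACCAACAACAACABAAACAACABAAACCAACAACAACABAABAAACAACABAAACAACABAABAAACAACABA ⇒ AAC·AAC·ABA·AAC·AAC·ABA·AAC·C·AAC·AAC·C·AAC·AAC·AAC·ABA·AAC·AAC·ABA·AAC·C·AAC·AAC·AAC·ABA·AAC·AAC·ABA·AAC·C·AAC·AAC·AAC·ABA·AAC·AAC·ABA·AAC·C·AAC·AAC·AAC·ABA·ABA·AAC·AAC·ABA·AAC·AAC·ABA·AAC·AAC·ABA·AAC·C·AAC·AAC·AAC·ABA·AAC·AAC·ABA·AAC·C·AAC·AAC·AAC·ABA·ABA·AAC·AAC·ABA·AAC·AAC·ABA·AAC·AAC·ABA·AAC·C·AAC·AAC·C·AAC·AAC·AAC·ABA·AAC·AAC·ABA·AAC·C·AAC·AAC·AAC·ABA·AAC·AAC·ABA·AAC·C·AAC·AAC·C·AAC·AAC·AAC·ABA·AAC·AAC·ABA·AAC·C·AAC
    A ↦ AAC
    B ↦ C
    C ↦ ABA

A->AAC, B->C, C->ABA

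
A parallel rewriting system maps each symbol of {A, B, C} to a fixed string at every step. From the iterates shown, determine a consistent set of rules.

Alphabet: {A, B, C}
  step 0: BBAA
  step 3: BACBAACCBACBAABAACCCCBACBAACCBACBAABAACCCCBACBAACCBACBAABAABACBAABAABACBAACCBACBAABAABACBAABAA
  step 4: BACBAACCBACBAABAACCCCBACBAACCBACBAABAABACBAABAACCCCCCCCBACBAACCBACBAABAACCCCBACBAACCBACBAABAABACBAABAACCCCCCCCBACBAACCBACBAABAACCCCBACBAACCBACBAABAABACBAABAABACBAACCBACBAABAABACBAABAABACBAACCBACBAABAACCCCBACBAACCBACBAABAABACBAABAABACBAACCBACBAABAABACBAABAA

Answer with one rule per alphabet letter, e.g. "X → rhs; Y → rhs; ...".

A->BAA, B->BAC, C->CC

  step 3 ⇒ step 4: BACBAACCBACBAABAACCCCBACBAACCBACBAABAACCCCBACBAACCBACBAABAABACBAABAABACBAACCBACBAABAABACBAABAA ⇒ BAC·BAA·CC·BAC·BAA·BAA·CC·CC·BAC·BAA·CC·BAC·BAA·BAA·BAC·BAA·BAA·CC·CC·CC·CC·BAC·BAA·CC·BAC·BAA·BAA·CC·CC·BAC·BAA·CC·BAC·BAA·BAA·BAC·BAA·BAA·CC·CC·CC·CC·BAC·BAA·CC·BAC·BAA·BAA·CC·CC·BAC·BAA·CC·BAC·BAA·BAA·BAC·BAA·BAA·BAC·BAA·CC·BAC·BAA·BAA·BAC·BAA·BAA·BAC·BAA·CC·BAC·BAA·BAA·CC·CC·BAC·BAA·CC·BAC·BAA·BAA·BAC·BAA·BAA·BAC·BAA·CC·BAC·BAA·BAA·BAC·BAA·BAA
    A ↦ BAA
    B ↦ BAC
    C ↦ CC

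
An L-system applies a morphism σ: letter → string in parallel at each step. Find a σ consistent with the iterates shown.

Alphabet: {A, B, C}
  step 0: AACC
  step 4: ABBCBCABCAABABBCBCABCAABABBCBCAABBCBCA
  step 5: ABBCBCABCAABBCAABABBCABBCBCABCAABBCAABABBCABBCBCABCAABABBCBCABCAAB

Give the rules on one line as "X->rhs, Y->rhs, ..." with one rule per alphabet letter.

A->AB, B->BC, C->A

  step 4 ⇒ step 5: ABBCBCABCAABABBCBCABCAABABBCBCAABBCBCA ⇒ AB·BC·BC·A·BC·A·AB·BC·A·AB·AB·BC·AB·BC·BC·A·BC·A·AB·BC·A·AB·AB·BC·AB·BC·BC·A·BC·A·AB·AB·BC·BC·A·BC·A·AB
    A ↦ AB
    B ↦ BC
    C ↦ A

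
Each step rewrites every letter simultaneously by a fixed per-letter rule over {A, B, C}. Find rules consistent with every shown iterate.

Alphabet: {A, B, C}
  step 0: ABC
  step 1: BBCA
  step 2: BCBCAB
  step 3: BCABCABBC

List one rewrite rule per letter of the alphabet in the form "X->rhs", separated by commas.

  step 2 ⇒ step 3: BCBCAB ⇒ BC·A·BC·A·B·BC
    A ↦ B
    B ↦ BC
    C ↦ A

A->B, B->BC, C->A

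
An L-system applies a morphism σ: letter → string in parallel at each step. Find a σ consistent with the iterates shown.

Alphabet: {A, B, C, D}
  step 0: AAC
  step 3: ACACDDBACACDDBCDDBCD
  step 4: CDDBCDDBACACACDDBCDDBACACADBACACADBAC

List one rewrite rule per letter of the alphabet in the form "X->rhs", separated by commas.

A->CD, B->A, C->DB, D->AC

  step 3 ⇒ step 4: ACACDDBACACDDBCDDBCD ⇒ CD·DB·CD·DB·AC·AC·A·CD·DB·CD·DB·AC·AC·A·DB·AC·AC·A·DB·AC
    A ↦ CD
    B ↦ A
    C ↦ DB
    D ↦ AC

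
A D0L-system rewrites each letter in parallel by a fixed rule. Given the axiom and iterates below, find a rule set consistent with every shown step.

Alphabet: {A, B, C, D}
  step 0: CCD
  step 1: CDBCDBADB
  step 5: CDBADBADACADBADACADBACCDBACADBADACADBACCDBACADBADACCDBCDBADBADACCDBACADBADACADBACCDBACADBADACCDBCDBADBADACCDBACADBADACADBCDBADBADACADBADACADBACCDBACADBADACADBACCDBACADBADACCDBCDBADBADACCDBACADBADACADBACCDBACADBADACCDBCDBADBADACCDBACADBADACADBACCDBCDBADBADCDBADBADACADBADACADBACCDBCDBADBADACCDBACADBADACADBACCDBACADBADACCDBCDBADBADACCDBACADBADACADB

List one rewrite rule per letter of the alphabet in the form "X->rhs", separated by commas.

  step 0 ⇒ step 1: CCD ⇒ CDB·CDB·ADB
    C ↦ CDB
    D ↦ ADB
    A ↦ AC  (constrained at step 1)
    B ↦ AD  (constrained at step 1)

A->AC, B->AD, C->CDB, D->ADB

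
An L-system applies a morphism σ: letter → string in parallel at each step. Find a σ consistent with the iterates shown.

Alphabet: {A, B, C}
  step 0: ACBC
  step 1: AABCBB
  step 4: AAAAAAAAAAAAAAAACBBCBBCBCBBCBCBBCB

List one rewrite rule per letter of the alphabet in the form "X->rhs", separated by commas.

A->AA, B->CB, C->B

  step 0 ⇒ step 1: ACBC ⇒ AA·B·CB·B
    A ↦ AA
    B ↦ CB
    C ↦ B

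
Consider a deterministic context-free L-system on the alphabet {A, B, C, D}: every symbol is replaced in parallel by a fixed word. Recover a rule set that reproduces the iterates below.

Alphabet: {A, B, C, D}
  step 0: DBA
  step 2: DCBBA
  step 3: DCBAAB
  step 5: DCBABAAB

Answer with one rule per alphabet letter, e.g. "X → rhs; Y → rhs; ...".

  step 2 ⇒ step 3: DCBBA ⇒ DC·B·A·A·B
    A ↦ B
    B ↦ A
    C ↦ B
    D ↦ DC

A->B, B->A, C->B, D->DC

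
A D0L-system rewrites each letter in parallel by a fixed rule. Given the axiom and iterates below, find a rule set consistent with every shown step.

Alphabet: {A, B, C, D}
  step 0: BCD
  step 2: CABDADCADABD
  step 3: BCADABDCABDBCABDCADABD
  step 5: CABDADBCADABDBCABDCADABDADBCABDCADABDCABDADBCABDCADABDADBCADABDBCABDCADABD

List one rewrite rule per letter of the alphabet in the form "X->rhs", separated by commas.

  step 2 ⇒ step 3: CABDADCADABD ⇒ B·C·AD·ABD·C·ABD·B·C·ABD·C·AD·ABD
    A ↦ C
    B ↦ AD
    C ↦ B
    D ↦ ABD

A->C, B->AD, C->B, D->ABD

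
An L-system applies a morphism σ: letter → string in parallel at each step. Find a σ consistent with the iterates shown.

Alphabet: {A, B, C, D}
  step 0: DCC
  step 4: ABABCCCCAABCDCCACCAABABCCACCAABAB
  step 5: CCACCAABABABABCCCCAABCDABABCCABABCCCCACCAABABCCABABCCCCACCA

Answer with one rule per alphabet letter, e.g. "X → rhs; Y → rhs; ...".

  step 4 ⇒ step 5: ABABCCCCAABCDCCACCAABABCCACCAABAB ⇒ CC·A·CC·A·AB·AB·AB·AB·CC·CC·A·AB·CD·AB·AB·CC·AB·AB·CC·CC·A·CC·A·AB·AB·CC·AB·AB·CC·CC·A·CC·A
    A ↦ CC
    B ↦ A
    C ↦ AB
    D ↦ CD

A->CC, B->A, C->AB, D->CD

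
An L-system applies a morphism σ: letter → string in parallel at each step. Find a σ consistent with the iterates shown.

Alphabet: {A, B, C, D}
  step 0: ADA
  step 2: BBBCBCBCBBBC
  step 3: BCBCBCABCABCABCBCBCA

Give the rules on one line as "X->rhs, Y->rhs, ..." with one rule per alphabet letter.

A->DB, B->BC, C->A, D->BB

  step 2 ⇒ step 3: BBBCBCBCBBBC ⇒ BC·BC·BC·A·BC·A·BC·A·BC·BC·BC·A
    B ↦ BC
    C ↦ A
    A ↦ DB  (constrained at step 0)
    D ↦ BB  (constrained at step 0)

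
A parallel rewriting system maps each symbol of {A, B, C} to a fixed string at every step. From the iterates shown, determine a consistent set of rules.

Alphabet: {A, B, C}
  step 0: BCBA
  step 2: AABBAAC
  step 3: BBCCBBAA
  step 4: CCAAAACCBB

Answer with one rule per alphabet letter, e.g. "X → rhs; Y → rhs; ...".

A->B, B->C, C->AA

  step 3 ⇒ step 4: BBCCBBAA ⇒ C·C·AA·AA·C·C·B·B
    A ↦ B
    B ↦ C
    C ↦ AA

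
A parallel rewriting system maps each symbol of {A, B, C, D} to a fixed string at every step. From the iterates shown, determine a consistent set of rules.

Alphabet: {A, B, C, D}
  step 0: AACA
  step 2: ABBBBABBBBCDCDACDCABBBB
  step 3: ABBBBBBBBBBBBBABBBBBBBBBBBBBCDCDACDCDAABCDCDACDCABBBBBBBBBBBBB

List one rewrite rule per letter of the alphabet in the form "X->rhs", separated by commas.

A->AB, B->BBB, C->CDC, D->DA

  step 2 ⇒ step 3: ABBBBABBBBCDCDACDCABBBB ⇒ AB·BBB·BBB·BBB·BBB·AB·BBB·BBB·BBB·BBB·CDC·DA·CDC·DA·AB·CDC·DA·CDC·AB·BBB·BBB·BBB·BBB
    A ↦ AB
    B ↦ BBB
    C ↦ CDC
    D ↦ DA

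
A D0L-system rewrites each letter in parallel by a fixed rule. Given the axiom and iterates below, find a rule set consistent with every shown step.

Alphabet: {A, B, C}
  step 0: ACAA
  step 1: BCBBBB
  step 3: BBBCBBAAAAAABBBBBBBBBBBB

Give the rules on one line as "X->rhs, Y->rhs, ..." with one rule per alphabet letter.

A->B, B->AAA, C->CBB

  step 0 ⇒ step 1: ACAA ⇒ B·CBB·B·B
    A ↦ B
    C ↦ CBB
    B ↦ AAA  (constrained at step 1)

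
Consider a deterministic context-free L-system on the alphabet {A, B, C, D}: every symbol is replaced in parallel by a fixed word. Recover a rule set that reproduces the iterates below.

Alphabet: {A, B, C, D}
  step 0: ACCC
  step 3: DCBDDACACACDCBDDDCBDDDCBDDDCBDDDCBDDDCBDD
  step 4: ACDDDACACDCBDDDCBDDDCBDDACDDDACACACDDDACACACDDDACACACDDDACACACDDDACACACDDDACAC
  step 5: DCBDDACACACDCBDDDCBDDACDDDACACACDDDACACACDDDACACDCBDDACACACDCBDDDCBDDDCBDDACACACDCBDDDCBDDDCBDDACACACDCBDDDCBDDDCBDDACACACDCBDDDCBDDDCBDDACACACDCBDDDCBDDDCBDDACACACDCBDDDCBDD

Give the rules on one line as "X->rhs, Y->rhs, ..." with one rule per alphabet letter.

  step 4 ⇒ step 5: ACDDDACACDCBDDDCBDDDCBDDACDDDACACACDDDACACACDDDACACACDDDACACACDDDACACACDDDACAC ⇒ DCB·DD·AC·AC·AC·DCB·DD·DCB·DD·AC·DD·D·AC·AC·AC·DD·D·AC·AC·AC·DD·D·AC·AC·DCB·DD·AC·AC·AC·DCB·DD·DCB·DD·DCB·DD·AC·AC·AC·DCB·DD·DCB·DD·DCB·DD·AC·AC·AC·DCB·DD·DCB·DD·DCB·DD·AC·AC·AC·DCB·DD·DCB·DD·DCB·DD·AC·AC·AC·DCB·DD·DCB·DD·DCB·DD·AC·AC·AC·DCB·DD·DCB·DD
    A ↦ DCB
    B ↦ D
    C ↦ DD
    D ↦ AC

A->DCB, B->D, C->DD, D->AC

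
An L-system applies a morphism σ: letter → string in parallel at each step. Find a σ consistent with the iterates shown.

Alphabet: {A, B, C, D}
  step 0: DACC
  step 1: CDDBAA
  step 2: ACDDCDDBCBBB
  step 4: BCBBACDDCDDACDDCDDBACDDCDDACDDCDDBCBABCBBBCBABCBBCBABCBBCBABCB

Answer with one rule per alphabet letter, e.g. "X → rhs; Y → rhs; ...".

A->B, B->BCB, C->A, D->CDD

  step 1 ⇒ step 2: CDDBAA ⇒ A·CDD·CDD·BCB·B·B
    A ↦ B
    B ↦ BCB
    C ↦ A
    D ↦ CDD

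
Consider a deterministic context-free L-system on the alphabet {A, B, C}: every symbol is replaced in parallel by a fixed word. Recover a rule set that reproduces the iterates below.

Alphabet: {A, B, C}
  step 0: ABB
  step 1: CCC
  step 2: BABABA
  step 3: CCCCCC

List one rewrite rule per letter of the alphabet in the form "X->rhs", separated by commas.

A->C, B->C, C->BA

  step 2 ⇒ step 3: BABABA ⇒ C·C·C·C·C·C
    A ↦ C
    B ↦ C
  step 1 ⇒ step 2: CCC ⇒ BA·BA·BA
    C ↦ BA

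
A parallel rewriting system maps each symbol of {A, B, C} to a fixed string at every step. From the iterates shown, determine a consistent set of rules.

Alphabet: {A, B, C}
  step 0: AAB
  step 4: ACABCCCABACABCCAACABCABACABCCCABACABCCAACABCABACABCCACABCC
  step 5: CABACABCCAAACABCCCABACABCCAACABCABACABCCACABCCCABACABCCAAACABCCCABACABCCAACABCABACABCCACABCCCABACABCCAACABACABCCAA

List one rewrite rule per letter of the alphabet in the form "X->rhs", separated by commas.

A->CAB, B->CC, C->A

  step 4 ⇒ step 5: ACABCCCABACABCCAACABCABACABCCCABACABCCAACABCABACABCCACABCC ⇒ CAB·A·CAB·CC·A·A·A·CAB·CC·CAB·A·CAB·CC·A·A·CAB·CAB·A·CAB·CC·A·CAB·CC·CAB·A·CAB·CC·A·A·A·CAB·CC·CAB·A·CAB·CC·A·A·CAB·CAB·A·CAB·CC·A·CAB·CC·CAB·A·CAB·CC·A·A·CAB·A·CAB·CC·A·A
    A ↦ CAB
    B ↦ CC
    C ↦ A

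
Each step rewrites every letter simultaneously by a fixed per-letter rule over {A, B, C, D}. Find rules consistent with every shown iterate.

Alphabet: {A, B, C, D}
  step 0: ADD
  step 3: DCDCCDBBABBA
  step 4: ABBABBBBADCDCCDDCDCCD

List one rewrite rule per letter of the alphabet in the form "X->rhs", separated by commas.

A->CD, B->DC, C->BB, D->A

  step 3 ⇒ step 4: DCDCCDBBABBA ⇒ A·BB·A·BB·BB·A·DC·DC·CD·DC·DC·CD
    A ↦ CD
    B ↦ DC
    C ↦ BB
    D ↦ A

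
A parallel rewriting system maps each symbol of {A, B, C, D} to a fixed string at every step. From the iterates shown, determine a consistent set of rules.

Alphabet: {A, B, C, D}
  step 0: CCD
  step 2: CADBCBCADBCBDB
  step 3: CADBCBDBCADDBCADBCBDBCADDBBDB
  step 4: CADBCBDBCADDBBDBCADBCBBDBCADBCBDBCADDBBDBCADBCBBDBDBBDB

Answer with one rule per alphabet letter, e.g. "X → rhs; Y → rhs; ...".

A->BC, B->DB, C->CAD, D->B

  step 3 ⇒ step 4: CADBCBDBCADDBCADBCBDBCADDBBDB ⇒ CAD·BC·B·DB·CAD·DB·B·DB·CAD·BC·B·B·DB·CAD·BC·B·DB·CAD·DB·B·DB·CAD·BC·B·B·DB·DB·B·DB
    A ↦ BC
    B ↦ DB
    C ↦ CAD
    D ↦ B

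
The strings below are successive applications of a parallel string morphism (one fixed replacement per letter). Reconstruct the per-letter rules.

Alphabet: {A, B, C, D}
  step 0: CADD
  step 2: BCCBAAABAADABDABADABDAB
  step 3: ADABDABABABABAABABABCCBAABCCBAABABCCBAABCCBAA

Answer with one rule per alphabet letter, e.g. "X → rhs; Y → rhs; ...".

A->BA, B->A, C->DAB, D->BCC

  step 2 ⇒ step 3: BCCBAAABAADABDABADABDAB ⇒ A·DAB·DAB·A·BA·BA·BA·A·BA·BA·BCC·BA·A·BCC·BA·A·BA·BCC·BA·A·BCC·BA·A
    A ↦ BA
    B ↦ A
    C ↦ DAB
    D ↦ BCC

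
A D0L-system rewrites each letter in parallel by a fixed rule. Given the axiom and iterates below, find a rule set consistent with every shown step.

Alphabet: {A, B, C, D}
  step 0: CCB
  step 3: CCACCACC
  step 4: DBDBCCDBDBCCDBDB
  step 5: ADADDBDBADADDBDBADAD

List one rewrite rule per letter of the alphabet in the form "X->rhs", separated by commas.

A->CC, B->D, C->DB, D->A

  step 4 ⇒ step 5: DBDBCCDBDBCCDBDB ⇒ A·D·A·D·DB·DB·A·D·A·D·DB·DB·A·D·A·D
    B ↦ D
    C ↦ DB
    D ↦ A
  step 3 ⇒ step 4: CCACCACC ⇒ DB·DB·CC·DB·DB·CC·DB·DB
    A ↦ CC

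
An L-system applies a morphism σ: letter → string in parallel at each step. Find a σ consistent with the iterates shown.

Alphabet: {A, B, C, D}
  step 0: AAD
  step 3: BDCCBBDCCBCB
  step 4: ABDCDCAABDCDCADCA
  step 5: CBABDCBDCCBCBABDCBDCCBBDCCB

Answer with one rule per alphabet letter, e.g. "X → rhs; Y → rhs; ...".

A->CB, B->A, C->DC, D->B

  step 4 ⇒ step 5: ABDCDCAABDCDCADCA ⇒ CB·A·B·DC·B·DC·CB·CB·A·B·DC·B·DC·CB·B·DC·CB
    A ↦ CB
    B ↦ A
    C ↦ DC
    D ↦ B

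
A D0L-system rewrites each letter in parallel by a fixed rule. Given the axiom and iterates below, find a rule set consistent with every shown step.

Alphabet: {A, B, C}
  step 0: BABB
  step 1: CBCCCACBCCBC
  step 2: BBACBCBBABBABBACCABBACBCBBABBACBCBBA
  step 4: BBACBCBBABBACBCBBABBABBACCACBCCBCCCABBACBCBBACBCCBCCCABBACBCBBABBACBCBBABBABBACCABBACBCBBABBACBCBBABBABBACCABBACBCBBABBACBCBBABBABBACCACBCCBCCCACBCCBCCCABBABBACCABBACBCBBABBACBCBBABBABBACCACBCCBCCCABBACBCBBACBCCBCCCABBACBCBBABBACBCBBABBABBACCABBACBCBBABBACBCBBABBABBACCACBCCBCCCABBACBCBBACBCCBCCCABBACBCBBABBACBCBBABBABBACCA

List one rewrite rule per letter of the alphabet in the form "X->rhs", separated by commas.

A->CCA, B->CBC, C->BBA

  step 1 ⇒ step 2: CBCCCACBCCBC ⇒ BBA·CBC·BBA·BBA·BBA·CCA·BBA·CBC·BBA·BBA·CBC·BBA
    A ↦ CCA
    B ↦ CBC
    C ↦ BBA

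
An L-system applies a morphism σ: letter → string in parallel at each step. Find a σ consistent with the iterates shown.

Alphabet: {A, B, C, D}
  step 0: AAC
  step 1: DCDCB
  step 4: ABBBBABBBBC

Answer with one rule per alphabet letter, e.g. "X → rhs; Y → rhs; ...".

A->DC, B->C, C->B, D->AB

  step 0 ⇒ step 1: AAC ⇒ DC·DC·B
    A ↦ DC
    C ↦ B
    B ↦ C  (constrained at step 1)
    D ↦ AB  (constrained at step 1)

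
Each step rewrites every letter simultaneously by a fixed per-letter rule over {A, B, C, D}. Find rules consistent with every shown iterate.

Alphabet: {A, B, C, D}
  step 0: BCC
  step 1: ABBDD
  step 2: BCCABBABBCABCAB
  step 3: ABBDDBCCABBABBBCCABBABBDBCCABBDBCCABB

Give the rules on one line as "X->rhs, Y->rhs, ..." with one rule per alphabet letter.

A->BCC, B->ABB, C->D, D->CAB

  step 2 ⇒ step 3: BCCABBABBCABCAB ⇒ ABB·D·D·BCC·ABB·ABB·BCC·ABB·ABB·D·BCC·ABB·D·BCC·ABB
    A ↦ BCC
    B ↦ ABB
    C ↦ D
  step 1 ⇒ step 2: ABBDD ⇒ BCC·ABB·ABB·CAB·CAB
    D ↦ CAB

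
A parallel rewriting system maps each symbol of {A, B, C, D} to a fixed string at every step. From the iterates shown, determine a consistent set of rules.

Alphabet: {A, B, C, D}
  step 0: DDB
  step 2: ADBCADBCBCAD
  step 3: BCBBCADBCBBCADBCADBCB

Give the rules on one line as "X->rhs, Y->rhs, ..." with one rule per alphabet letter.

A->B, B->BC, C->AD, D->CB

  step 2 ⇒ step 3: ADBCADBCBCAD ⇒ B·CB·BC·AD·B·CB·BC·AD·BC·AD·B·CB
    A ↦ B
    B ↦ BC
    C ↦ AD
    D ↦ CB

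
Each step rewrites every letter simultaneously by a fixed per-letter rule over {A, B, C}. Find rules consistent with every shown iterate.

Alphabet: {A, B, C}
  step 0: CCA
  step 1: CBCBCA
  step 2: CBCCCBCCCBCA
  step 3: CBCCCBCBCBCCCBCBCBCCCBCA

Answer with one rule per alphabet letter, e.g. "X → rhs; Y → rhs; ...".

  step 2 ⇒ step 3: CBCCCBCCCBCA ⇒ CB·CC·CB·CB·CB·CC·CB·CB·CB·CC·CB·CA
    A ↦ CA
    B ↦ CC
    C ↦ CB

A->CA, B->CC, C->CB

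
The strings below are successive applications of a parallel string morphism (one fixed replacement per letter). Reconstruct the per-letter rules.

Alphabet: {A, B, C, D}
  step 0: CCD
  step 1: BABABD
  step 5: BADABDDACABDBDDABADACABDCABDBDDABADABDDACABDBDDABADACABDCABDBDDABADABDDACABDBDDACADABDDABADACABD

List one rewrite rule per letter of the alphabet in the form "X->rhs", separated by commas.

A->DA, B->CA, C->BA, D->BD

  step 0 ⇒ step 1: CCD ⇒ BA·BA·BD
    C ↦ BA
    D ↦ BD
    A ↦ DA  (constrained at step 1)
    B ↦ CA  (constrained at step 1)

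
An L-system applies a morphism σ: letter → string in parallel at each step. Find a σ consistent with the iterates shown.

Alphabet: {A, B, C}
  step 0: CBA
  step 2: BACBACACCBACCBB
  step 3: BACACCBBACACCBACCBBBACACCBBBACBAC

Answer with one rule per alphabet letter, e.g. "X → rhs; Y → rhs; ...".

  step 2 ⇒ step 3: BACBACACCBACCBB ⇒ BAC·ACC·B·BAC·ACC·B·ACC·B·B·BAC·ACC·B·B·BAC·BAC
    A ↦ ACC
    B ↦ BAC
    C ↦ B

A->ACC, B->BAC, C->B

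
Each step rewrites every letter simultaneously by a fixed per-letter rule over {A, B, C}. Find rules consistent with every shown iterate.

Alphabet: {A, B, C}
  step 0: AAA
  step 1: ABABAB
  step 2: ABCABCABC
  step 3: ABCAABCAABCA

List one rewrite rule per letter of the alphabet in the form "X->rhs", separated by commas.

A->AB, B->C, C->A

  step 2 ⇒ step 3: ABCABCABC ⇒ AB·C·A·AB·C·A·AB·C·A
    A ↦ AB
    B ↦ C
    C ↦ A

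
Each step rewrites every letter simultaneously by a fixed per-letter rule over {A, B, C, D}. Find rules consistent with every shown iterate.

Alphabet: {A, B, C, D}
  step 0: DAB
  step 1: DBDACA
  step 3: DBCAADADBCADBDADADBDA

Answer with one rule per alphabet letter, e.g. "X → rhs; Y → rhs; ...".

A->DA, B->CA, C->A, D->DB

  step 0 ⇒ step 1: DAB ⇒ DB·DA·CA
    A ↦ DA
    B ↦ CA
    D ↦ DB
    C ↦ A  (constrained at step 1)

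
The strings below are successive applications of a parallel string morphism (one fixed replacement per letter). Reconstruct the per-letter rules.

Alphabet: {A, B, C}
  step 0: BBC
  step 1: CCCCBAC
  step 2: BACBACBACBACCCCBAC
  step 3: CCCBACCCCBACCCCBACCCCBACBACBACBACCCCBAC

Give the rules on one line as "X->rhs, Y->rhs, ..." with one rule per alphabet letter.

  step 2 ⇒ step 3: BACBACBACBACCCCBAC ⇒ CC·C·BAC·CC·C·BAC·CC·C·BAC·CC·C·BAC·BAC·BAC·BAC·CC·C·BAC
    A ↦ C
    B ↦ CC
    C ↦ BAC

A->C, B->CC, C->BAC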